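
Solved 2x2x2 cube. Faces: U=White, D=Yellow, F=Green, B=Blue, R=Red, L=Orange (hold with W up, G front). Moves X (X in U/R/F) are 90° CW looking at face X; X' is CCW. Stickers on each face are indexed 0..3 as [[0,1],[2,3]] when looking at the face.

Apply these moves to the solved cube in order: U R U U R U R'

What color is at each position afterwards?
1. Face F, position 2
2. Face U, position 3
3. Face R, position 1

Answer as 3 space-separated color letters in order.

Answer: G R G

Derivation:
After move 1 (U): U=WWWW F=RRGG R=BBRR B=OOBB L=GGOO
After move 2 (R): R=RBRB U=WRWG F=RYGY D=YBYO B=WOWB
After move 3 (U): U=WWGR F=RBGY R=WORB B=GGWB L=RYOO
After move 4 (U): U=GWRW F=WOGY R=GGRB B=RYWB L=RBOO
After move 5 (R): R=RGBG U=GORY F=WBGO D=YWYR B=WYWB
After move 6 (U): U=RGYO F=RGGO R=WYBG B=RBWB L=WBOO
After move 7 (R'): R=YGWB U=RWYR F=RGGO D=YGYO B=RBWB
Query 1: F[2] = G
Query 2: U[3] = R
Query 3: R[1] = G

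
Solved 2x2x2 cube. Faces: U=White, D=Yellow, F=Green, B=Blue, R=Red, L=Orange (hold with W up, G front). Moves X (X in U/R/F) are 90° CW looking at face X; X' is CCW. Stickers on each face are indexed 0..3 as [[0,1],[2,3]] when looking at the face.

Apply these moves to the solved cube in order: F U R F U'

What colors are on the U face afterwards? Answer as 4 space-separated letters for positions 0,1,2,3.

After move 1 (F): F=GGGG U=WWOO R=WRWR D=RRYY L=OYOY
After move 2 (U): U=OWOW F=WRGG R=BBWR B=OYBB L=GGOY
After move 3 (R): R=WBRB U=OROG F=WRGY D=RBYO B=WYWB
After move 4 (F): F=GWYR U=ORYG R=OBGB D=RWYO L=GROB
After move 5 (U'): U=RGOY F=GRYR R=GWGB B=OBWB L=WYOB
Query: U face = RGOY

Answer: R G O Y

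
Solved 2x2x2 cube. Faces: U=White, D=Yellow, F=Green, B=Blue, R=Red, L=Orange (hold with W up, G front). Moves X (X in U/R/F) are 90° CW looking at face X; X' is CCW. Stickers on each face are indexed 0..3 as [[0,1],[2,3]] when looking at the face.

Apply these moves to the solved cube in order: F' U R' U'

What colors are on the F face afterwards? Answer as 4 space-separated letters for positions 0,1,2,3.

Answer: G G G W

Derivation:
After move 1 (F'): F=GGGG U=WWRR R=YRYR D=OOYY L=OWOW
After move 2 (U): U=RWRW F=YRGG R=BBYR B=OWBB L=GGOW
After move 3 (R'): R=BRBY U=RBRO F=YWGW D=ORYG B=YWOB
After move 4 (U'): U=BORR F=GGGW R=YWBY B=BROB L=YWOW
Query: F face = GGGW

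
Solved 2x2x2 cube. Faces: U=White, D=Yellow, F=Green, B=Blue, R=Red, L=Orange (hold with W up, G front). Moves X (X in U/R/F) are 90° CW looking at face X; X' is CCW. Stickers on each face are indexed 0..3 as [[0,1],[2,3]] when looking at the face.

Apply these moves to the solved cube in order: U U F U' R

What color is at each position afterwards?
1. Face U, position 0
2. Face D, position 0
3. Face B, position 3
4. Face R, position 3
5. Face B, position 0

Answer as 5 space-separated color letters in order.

After move 1 (U): U=WWWW F=RRGG R=BBRR B=OOBB L=GGOO
After move 2 (U): U=WWWW F=BBGG R=OORR B=GGBB L=RROO
After move 3 (F): F=GBGB U=WWOR R=WOWR D=ROYY L=RYOY
After move 4 (U'): U=WRWO F=RYGB R=GBWR B=WOBB L=GGOY
After move 5 (R): R=WGRB U=WYWB F=ROGY D=RBYW B=OORB
Query 1: U[0] = W
Query 2: D[0] = R
Query 3: B[3] = B
Query 4: R[3] = B
Query 5: B[0] = O

Answer: W R B B O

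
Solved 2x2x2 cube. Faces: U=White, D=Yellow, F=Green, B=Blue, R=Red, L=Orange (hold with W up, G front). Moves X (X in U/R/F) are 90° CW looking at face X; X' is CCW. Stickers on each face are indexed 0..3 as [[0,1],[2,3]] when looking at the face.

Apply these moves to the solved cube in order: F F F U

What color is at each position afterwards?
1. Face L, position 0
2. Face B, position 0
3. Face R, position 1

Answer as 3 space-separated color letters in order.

After move 1 (F): F=GGGG U=WWOO R=WRWR D=RRYY L=OYOY
After move 2 (F): F=GGGG U=WWYY R=OROR D=WWYY L=OROR
After move 3 (F): F=GGGG U=WWRR R=YRYR D=OOYY L=OWOW
After move 4 (U): U=RWRW F=YRGG R=BBYR B=OWBB L=GGOW
Query 1: L[0] = G
Query 2: B[0] = O
Query 3: R[1] = B

Answer: G O B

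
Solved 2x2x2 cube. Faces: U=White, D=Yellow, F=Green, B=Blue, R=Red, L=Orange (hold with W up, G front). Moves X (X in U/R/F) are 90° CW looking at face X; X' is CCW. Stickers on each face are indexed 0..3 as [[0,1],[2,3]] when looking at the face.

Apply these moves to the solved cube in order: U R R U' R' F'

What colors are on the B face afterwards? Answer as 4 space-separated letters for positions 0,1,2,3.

After move 1 (U): U=WWWW F=RRGG R=BBRR B=OOBB L=GGOO
After move 2 (R): R=RBRB U=WRWG F=RYGY D=YBYO B=WOWB
After move 3 (R): R=RRBB U=WYWY F=RBGO D=YWYW B=GORB
After move 4 (U'): U=YYWW F=GGGO R=RBBB B=RRRB L=GOOO
After move 5 (R'): R=BBRB U=YRWR F=GYGW D=YGYO B=WRWB
After move 6 (F'): F=YWGG U=YRBR R=GBYB D=OOYO L=GROW
Query: B face = WRWB

Answer: W R W B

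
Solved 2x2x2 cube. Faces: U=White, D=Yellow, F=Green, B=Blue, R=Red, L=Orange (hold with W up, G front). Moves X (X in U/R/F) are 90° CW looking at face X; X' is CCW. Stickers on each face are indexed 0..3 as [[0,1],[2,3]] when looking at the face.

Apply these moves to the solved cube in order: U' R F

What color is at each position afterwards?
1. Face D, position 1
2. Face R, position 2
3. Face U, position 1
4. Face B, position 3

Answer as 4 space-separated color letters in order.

After move 1 (U'): U=WWWW F=OOGG R=GGRR B=RRBB L=BBOO
After move 2 (R): R=RGRG U=WOWG F=OYGY D=YBYR B=WRWB
After move 3 (F): F=GOYY U=WOOB R=WGGG D=RRYR L=BYOB
Query 1: D[1] = R
Query 2: R[2] = G
Query 3: U[1] = O
Query 4: B[3] = B

Answer: R G O B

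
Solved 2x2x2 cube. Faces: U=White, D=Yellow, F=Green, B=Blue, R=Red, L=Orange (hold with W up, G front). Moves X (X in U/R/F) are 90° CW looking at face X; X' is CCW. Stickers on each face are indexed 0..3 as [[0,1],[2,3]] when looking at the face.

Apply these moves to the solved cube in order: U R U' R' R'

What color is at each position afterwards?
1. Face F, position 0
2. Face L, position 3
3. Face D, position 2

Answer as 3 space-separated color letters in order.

After move 1 (U): U=WWWW F=RRGG R=BBRR B=OOBB L=GGOO
After move 2 (R): R=RBRB U=WRWG F=RYGY D=YBYO B=WOWB
After move 3 (U'): U=RGWW F=GGGY R=RYRB B=RBWB L=WOOO
After move 4 (R'): R=YBRR U=RWWR F=GGGW D=YGYY B=OBBB
After move 5 (R'): R=BRYR U=RBWO F=GWGR D=YGYW B=YBGB
Query 1: F[0] = G
Query 2: L[3] = O
Query 3: D[2] = Y

Answer: G O Y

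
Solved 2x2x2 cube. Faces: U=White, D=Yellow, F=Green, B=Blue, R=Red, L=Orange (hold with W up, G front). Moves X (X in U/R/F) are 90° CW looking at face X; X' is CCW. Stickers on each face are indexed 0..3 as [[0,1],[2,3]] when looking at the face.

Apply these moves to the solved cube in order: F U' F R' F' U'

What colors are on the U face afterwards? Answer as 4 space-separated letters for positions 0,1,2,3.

Answer: B W W G

Derivation:
After move 1 (F): F=GGGG U=WWOO R=WRWR D=RRYY L=OYOY
After move 2 (U'): U=WOWO F=OYGG R=GGWR B=WRBB L=BBOY
After move 3 (F): F=GOGY U=WOYB R=WGOR D=WGYY L=BROR
After move 4 (R'): R=GRWO U=WBYW F=GOGB D=WOYY B=YRGB
After move 5 (F'): F=OBGG U=WBGW R=ORWO D=RRYY L=BWOY
After move 6 (U'): U=BWWG F=BWGG R=OBWO B=ORGB L=YROY
Query: U face = BWWG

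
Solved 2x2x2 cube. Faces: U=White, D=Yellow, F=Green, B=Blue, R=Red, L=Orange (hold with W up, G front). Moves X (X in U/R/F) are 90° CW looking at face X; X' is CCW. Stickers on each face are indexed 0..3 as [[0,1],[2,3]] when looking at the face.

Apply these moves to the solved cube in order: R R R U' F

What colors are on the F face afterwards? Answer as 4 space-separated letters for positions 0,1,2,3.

Answer: G O W O

Derivation:
After move 1 (R): R=RRRR U=WGWG F=GYGY D=YBYB B=WBWB
After move 2 (R): R=RRRR U=WYWY F=GBGB D=YWYW B=GBGB
After move 3 (R): R=RRRR U=WBWB F=GWGW D=YGYG B=YBYB
After move 4 (U'): U=BBWW F=OOGW R=GWRR B=RRYB L=YBOO
After move 5 (F): F=GOWO U=BBOB R=WWWR D=RGYG L=YYOG
Query: F face = GOWO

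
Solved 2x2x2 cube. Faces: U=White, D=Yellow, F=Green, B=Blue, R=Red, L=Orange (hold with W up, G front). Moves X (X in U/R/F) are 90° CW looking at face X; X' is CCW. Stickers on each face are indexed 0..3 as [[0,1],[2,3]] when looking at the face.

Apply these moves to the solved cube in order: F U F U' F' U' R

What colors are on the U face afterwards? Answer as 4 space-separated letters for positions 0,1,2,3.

Answer: G Y W G

Derivation:
After move 1 (F): F=GGGG U=WWOO R=WRWR D=RRYY L=OYOY
After move 2 (U): U=OWOW F=WRGG R=BBWR B=OYBB L=GGOY
After move 3 (F): F=GWGR U=OWYG R=OBWR D=WBYY L=GROR
After move 4 (U'): U=WGOY F=GRGR R=GWWR B=OBBB L=OYOR
After move 5 (F'): F=RRGG U=WGGW R=BWWR D=YRYY L=OYOO
After move 6 (U'): U=GWWG F=OYGG R=RRWR B=BWBB L=OBOO
After move 7 (R): R=WRRR U=GYWG F=ORGY D=YBYB B=GWWB
Query: U face = GYWG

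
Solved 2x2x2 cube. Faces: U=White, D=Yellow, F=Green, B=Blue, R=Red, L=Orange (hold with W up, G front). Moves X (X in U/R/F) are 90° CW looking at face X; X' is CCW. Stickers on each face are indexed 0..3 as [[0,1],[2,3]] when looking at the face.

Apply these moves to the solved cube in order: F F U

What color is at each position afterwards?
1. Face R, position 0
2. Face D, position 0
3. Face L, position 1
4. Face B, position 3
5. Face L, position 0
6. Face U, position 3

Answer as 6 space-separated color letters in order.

After move 1 (F): F=GGGG U=WWOO R=WRWR D=RRYY L=OYOY
After move 2 (F): F=GGGG U=WWYY R=OROR D=WWYY L=OROR
After move 3 (U): U=YWYW F=ORGG R=BBOR B=ORBB L=GGOR
Query 1: R[0] = B
Query 2: D[0] = W
Query 3: L[1] = G
Query 4: B[3] = B
Query 5: L[0] = G
Query 6: U[3] = W

Answer: B W G B G W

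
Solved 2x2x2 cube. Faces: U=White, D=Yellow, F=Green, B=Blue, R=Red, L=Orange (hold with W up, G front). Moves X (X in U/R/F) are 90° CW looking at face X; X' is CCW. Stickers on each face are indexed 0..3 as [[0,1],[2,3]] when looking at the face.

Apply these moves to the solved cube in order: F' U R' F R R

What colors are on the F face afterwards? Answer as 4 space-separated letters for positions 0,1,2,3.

After move 1 (F'): F=GGGG U=WWRR R=YRYR D=OOYY L=OWOW
After move 2 (U): U=RWRW F=YRGG R=BBYR B=OWBB L=GGOW
After move 3 (R'): R=BRBY U=RBRO F=YWGW D=ORYG B=YWOB
After move 4 (F): F=GYWW U=RBWG R=RROY D=BBYG L=GOOR
After move 5 (R): R=ORYR U=RYWW F=GBWG D=BOYY B=GWBB
After move 6 (R): R=YORR U=RBWG F=GOWY D=BBYG B=WWYB
Query: F face = GOWY

Answer: G O W Y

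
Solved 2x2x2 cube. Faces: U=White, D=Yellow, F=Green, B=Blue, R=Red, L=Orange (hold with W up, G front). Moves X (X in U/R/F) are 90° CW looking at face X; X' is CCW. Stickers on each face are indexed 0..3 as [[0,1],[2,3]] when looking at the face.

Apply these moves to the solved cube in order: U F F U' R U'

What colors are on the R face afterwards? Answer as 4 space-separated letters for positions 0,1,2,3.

Answer: G W R G

Derivation:
After move 1 (U): U=WWWW F=RRGG R=BBRR B=OOBB L=GGOO
After move 2 (F): F=GRGR U=WWOG R=WBWR D=RBYY L=GYOY
After move 3 (F): F=GGRR U=WWYY R=OBGR D=WWYY L=GROB
After move 4 (U'): U=WYWY F=GRRR R=GGGR B=OBBB L=OOOB
After move 5 (R): R=GGRG U=WRWR F=GWRY D=WBYO B=YBYB
After move 6 (U'): U=RRWW F=OORY R=GWRG B=GGYB L=YBOB
Query: R face = GWRG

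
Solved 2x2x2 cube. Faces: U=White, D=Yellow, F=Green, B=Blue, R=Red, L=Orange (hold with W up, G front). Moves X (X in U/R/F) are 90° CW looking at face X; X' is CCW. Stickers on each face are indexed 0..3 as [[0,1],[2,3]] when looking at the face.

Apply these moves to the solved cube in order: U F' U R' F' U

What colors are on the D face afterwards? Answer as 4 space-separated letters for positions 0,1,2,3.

Answer: G W Y G

Derivation:
After move 1 (U): U=WWWW F=RRGG R=BBRR B=OOBB L=GGOO
After move 2 (F'): F=RGRG U=WWBR R=YBYR D=GOYY L=GWOW
After move 3 (U): U=BWRW F=YBRG R=OOYR B=GWBB L=RGOW
After move 4 (R'): R=OROY U=BBRG F=YWRW D=GBYG B=YWOB
After move 5 (F'): F=WWYR U=BBOO R=BRGY D=GWYG L=RGOR
After move 6 (U): U=OBOB F=BRYR R=YWGY B=RGOB L=WWOR
Query: D face = GWYG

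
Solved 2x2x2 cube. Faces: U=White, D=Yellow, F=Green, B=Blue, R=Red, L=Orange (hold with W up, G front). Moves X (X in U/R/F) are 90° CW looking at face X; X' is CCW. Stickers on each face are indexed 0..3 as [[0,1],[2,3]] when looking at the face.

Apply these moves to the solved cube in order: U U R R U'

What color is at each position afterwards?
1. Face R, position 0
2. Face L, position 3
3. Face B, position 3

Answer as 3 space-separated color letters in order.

After move 1 (U): U=WWWW F=RRGG R=BBRR B=OOBB L=GGOO
After move 2 (U): U=WWWW F=BBGG R=OORR B=GGBB L=RROO
After move 3 (R): R=RORO U=WBWG F=BYGY D=YBYG B=WGWB
After move 4 (R): R=RROO U=WYWY F=BBGG D=YWYW B=GGBB
After move 5 (U'): U=YYWW F=RRGG R=BBOO B=RRBB L=GGOO
Query 1: R[0] = B
Query 2: L[3] = O
Query 3: B[3] = B

Answer: B O B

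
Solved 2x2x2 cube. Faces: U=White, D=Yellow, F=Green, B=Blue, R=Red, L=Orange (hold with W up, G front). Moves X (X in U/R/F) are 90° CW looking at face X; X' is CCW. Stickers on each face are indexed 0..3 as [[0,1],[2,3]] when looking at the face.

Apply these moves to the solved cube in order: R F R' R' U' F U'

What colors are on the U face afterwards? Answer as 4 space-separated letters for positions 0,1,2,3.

After move 1 (R): R=RRRR U=WGWG F=GYGY D=YBYB B=WBWB
After move 2 (F): F=GGYY U=WGOO R=WRGR D=RRYB L=OYOB
After move 3 (R'): R=RRWG U=WWOW F=GGYO D=RGYY B=BBRB
After move 4 (R'): R=RGRW U=WROB F=GWYW D=RGYO B=YBGB
After move 5 (U'): U=RBWO F=OYYW R=GWRW B=RGGB L=YBOB
After move 6 (F): F=YOWY U=RBBB R=WWOW D=RGYO L=YROG
After move 7 (U'): U=BBRB F=YRWY R=YOOW B=WWGB L=RGOG
Query: U face = BBRB

Answer: B B R B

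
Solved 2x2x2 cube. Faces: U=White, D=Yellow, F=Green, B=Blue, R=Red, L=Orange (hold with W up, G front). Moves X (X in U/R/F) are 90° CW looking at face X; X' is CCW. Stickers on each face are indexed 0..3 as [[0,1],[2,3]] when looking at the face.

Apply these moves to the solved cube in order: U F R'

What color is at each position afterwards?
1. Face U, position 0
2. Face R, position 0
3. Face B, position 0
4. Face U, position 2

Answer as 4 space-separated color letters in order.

After move 1 (U): U=WWWW F=RRGG R=BBRR B=OOBB L=GGOO
After move 2 (F): F=GRGR U=WWOG R=WBWR D=RBYY L=GYOY
After move 3 (R'): R=BRWW U=WBOO F=GWGG D=RRYR B=YOBB
Query 1: U[0] = W
Query 2: R[0] = B
Query 3: B[0] = Y
Query 4: U[2] = O

Answer: W B Y O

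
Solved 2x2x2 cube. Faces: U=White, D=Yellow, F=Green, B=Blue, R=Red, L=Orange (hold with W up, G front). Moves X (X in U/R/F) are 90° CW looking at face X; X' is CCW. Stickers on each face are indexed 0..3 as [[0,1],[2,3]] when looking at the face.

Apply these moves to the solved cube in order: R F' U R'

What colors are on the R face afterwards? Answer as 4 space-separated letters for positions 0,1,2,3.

Answer: B R W Y

Derivation:
After move 1 (R): R=RRRR U=WGWG F=GYGY D=YBYB B=WBWB
After move 2 (F'): F=YYGG U=WGRR R=BRYR D=OOYB L=OGOW
After move 3 (U): U=RWRG F=BRGG R=WBYR B=OGWB L=YYOW
After move 4 (R'): R=BRWY U=RWRO F=BWGG D=ORYG B=BGOB
Query: R face = BRWY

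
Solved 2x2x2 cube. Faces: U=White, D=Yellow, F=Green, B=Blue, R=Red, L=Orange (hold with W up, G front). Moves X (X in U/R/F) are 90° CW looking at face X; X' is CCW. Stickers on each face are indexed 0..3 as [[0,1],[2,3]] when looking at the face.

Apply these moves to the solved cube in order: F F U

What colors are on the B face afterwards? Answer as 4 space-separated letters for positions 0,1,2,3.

After move 1 (F): F=GGGG U=WWOO R=WRWR D=RRYY L=OYOY
After move 2 (F): F=GGGG U=WWYY R=OROR D=WWYY L=OROR
After move 3 (U): U=YWYW F=ORGG R=BBOR B=ORBB L=GGOR
Query: B face = ORBB

Answer: O R B B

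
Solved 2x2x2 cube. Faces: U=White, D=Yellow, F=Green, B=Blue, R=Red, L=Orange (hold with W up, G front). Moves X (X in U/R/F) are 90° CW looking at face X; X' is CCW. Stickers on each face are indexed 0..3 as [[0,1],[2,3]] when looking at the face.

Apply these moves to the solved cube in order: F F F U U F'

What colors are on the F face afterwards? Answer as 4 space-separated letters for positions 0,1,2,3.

Answer: B G B G

Derivation:
After move 1 (F): F=GGGG U=WWOO R=WRWR D=RRYY L=OYOY
After move 2 (F): F=GGGG U=WWYY R=OROR D=WWYY L=OROR
After move 3 (F): F=GGGG U=WWRR R=YRYR D=OOYY L=OWOW
After move 4 (U): U=RWRW F=YRGG R=BBYR B=OWBB L=GGOW
After move 5 (U): U=RRWW F=BBGG R=OWYR B=GGBB L=YROW
After move 6 (F'): F=BGBG U=RROY R=OWOR D=RWYY L=YWOW
Query: F face = BGBG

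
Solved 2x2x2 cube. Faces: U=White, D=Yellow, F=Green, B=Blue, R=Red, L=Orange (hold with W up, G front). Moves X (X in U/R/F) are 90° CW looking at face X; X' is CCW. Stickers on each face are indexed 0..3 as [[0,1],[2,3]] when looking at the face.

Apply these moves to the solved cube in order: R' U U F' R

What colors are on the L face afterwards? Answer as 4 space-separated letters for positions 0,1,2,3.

After move 1 (R'): R=RRRR U=WBWB F=GWGW D=YGYG B=YBYB
After move 2 (U): U=WWBB F=RRGW R=YBRR B=OOYB L=GWOO
After move 3 (U): U=BWBW F=YBGW R=OORR B=GWYB L=RROO
After move 4 (F'): F=BWYG U=BWOR R=GOYR D=ROYG L=RWOB
After move 5 (R): R=YGRO U=BWOG F=BOYG D=RYYG B=RWWB
Query: L face = RWOB

Answer: R W O B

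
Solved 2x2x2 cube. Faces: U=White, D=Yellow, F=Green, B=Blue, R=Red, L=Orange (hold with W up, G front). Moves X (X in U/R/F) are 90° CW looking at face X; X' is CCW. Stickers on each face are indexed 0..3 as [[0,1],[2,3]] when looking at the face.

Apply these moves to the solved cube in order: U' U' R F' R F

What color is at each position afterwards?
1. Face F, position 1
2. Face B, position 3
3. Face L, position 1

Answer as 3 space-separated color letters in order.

After move 1 (U'): U=WWWW F=OOGG R=GGRR B=RRBB L=BBOO
After move 2 (U'): U=WWWW F=BBGG R=OORR B=GGBB L=RROO
After move 3 (R): R=RORO U=WBWG F=BYGY D=YBYG B=WGWB
After move 4 (F'): F=YYBG U=WBRR R=BOYO D=ROYG L=RGOW
After move 5 (R): R=YBOO U=WYRG F=YOBG D=RWYW B=RGBB
After move 6 (F): F=BYGO U=WYWG R=RBGO D=OYYW L=RROW
Query 1: F[1] = Y
Query 2: B[3] = B
Query 3: L[1] = R

Answer: Y B R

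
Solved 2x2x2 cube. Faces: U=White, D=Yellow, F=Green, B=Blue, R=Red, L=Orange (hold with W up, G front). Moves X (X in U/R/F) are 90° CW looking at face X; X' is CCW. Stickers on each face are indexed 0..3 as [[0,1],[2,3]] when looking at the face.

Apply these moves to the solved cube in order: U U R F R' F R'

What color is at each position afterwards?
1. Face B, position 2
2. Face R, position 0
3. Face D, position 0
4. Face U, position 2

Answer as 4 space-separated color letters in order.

After move 1 (U): U=WWWW F=RRGG R=BBRR B=OOBB L=GGOO
After move 2 (U): U=WWWW F=BBGG R=OORR B=GGBB L=RROO
After move 3 (R): R=RORO U=WBWG F=BYGY D=YBYG B=WGWB
After move 4 (F): F=GBYY U=WBOR R=WOGO D=RRYG L=RYOB
After move 5 (R'): R=OOWG U=WWOW F=GBYR D=RBYY B=GGRB
After move 6 (F): F=YGRB U=WWBY R=OOWG D=WOYY L=RROB
After move 7 (R'): R=OGOW U=WRBG F=YWRY D=WGYB B=YGOB
Query 1: B[2] = O
Query 2: R[0] = O
Query 3: D[0] = W
Query 4: U[2] = B

Answer: O O W B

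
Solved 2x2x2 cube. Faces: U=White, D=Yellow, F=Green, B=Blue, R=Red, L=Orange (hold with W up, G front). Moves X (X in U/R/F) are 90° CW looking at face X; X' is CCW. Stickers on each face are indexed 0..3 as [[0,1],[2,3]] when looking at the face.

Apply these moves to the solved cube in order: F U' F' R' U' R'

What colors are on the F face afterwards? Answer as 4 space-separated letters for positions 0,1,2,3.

Answer: B W O G

Derivation:
After move 1 (F): F=GGGG U=WWOO R=WRWR D=RRYY L=OYOY
After move 2 (U'): U=WOWO F=OYGG R=GGWR B=WRBB L=BBOY
After move 3 (F'): F=YGOG U=WOGW R=RGRR D=BYYY L=BOOW
After move 4 (R'): R=GRRR U=WBGW F=YOOW D=BGYG B=YRYB
After move 5 (U'): U=BWWG F=BOOW R=YORR B=GRYB L=YROW
After move 6 (R'): R=ORYR U=BYWG F=BWOG D=BOYW B=GRGB
Query: F face = BWOG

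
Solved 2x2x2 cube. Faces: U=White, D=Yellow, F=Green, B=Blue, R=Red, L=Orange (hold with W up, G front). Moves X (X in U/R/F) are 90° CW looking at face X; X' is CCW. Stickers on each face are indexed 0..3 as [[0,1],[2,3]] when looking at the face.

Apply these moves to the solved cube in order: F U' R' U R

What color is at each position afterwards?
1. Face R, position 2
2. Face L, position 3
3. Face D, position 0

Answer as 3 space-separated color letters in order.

After move 1 (F): F=GGGG U=WWOO R=WRWR D=RRYY L=OYOY
After move 2 (U'): U=WOWO F=OYGG R=GGWR B=WRBB L=BBOY
After move 3 (R'): R=GRGW U=WBWW F=OOGO D=RYYG B=YRRB
After move 4 (U): U=WWWB F=GRGO R=YRGW B=BBRB L=OOOY
After move 5 (R): R=GYWR U=WRWO F=GYGG D=RRYB B=BBWB
Query 1: R[2] = W
Query 2: L[3] = Y
Query 3: D[0] = R

Answer: W Y R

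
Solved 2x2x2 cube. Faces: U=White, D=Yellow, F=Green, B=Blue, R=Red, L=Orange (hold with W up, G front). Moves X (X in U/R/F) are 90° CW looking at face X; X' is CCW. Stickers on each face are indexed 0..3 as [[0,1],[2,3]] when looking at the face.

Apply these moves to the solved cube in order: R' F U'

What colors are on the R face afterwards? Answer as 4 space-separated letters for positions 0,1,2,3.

After move 1 (R'): R=RRRR U=WBWB F=GWGW D=YGYG B=YBYB
After move 2 (F): F=GGWW U=WBOO R=WRBR D=RRYG L=OYOG
After move 3 (U'): U=BOWO F=OYWW R=GGBR B=WRYB L=YBOG
Query: R face = GGBR

Answer: G G B R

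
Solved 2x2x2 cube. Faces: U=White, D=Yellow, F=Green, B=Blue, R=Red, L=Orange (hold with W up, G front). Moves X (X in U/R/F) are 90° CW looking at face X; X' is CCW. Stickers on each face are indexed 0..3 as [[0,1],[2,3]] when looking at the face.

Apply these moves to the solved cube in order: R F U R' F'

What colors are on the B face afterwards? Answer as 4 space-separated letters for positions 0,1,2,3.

After move 1 (R): R=RRRR U=WGWG F=GYGY D=YBYB B=WBWB
After move 2 (F): F=GGYY U=WGOO R=WRGR D=RRYB L=OYOB
After move 3 (U): U=OWOG F=WRYY R=WBGR B=OYWB L=GGOB
After move 4 (R'): R=BRWG U=OWOO F=WWYG D=RRYY B=BYRB
After move 5 (F'): F=WGWY U=OWBW R=RRRG D=GBYY L=GOOO
Query: B face = BYRB

Answer: B Y R B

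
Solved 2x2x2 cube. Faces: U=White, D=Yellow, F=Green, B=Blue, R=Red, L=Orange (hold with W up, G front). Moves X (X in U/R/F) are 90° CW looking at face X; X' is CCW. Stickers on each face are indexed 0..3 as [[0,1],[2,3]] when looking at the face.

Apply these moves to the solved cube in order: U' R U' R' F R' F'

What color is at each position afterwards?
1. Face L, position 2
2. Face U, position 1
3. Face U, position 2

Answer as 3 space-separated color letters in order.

Answer: O B G

Derivation:
After move 1 (U'): U=WWWW F=OOGG R=GGRR B=RRBB L=BBOO
After move 2 (R): R=RGRG U=WOWG F=OYGY D=YBYR B=WRWB
After move 3 (U'): U=OGWW F=BBGY R=OYRG B=RGWB L=WROO
After move 4 (R'): R=YGOR U=OWWR F=BGGW D=YBYY B=RGBB
After move 5 (F): F=GBWG U=OWOR R=WGRR D=OYYY L=WYOB
After move 6 (R'): R=GRWR U=OBOR F=GWWR D=OBYG B=YGYB
After move 7 (F'): F=WRGW U=OBGW R=BROR D=YBYG L=WROO
Query 1: L[2] = O
Query 2: U[1] = B
Query 3: U[2] = G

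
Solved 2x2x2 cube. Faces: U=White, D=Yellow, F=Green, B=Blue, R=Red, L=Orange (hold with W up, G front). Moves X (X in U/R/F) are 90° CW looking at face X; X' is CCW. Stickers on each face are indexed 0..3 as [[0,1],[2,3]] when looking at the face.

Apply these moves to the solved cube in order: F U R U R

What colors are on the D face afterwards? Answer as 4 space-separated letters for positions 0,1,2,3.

Answer: R W Y G

Derivation:
After move 1 (F): F=GGGG U=WWOO R=WRWR D=RRYY L=OYOY
After move 2 (U): U=OWOW F=WRGG R=BBWR B=OYBB L=GGOY
After move 3 (R): R=WBRB U=OROG F=WRGY D=RBYO B=WYWB
After move 4 (U): U=OOGR F=WBGY R=WYRB B=GGWB L=WROY
After move 5 (R): R=RWBY U=OBGY F=WBGO D=RWYG B=RGOB
Query: D face = RWYG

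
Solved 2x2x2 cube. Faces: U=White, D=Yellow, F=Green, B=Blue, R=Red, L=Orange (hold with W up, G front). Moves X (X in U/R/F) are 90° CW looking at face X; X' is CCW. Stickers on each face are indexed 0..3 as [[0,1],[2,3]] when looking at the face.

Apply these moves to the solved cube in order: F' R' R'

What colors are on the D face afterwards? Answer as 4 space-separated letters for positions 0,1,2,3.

Answer: O W Y R

Derivation:
After move 1 (F'): F=GGGG U=WWRR R=YRYR D=OOYY L=OWOW
After move 2 (R'): R=RRYY U=WBRB F=GWGR D=OGYG B=YBOB
After move 3 (R'): R=RYRY U=WORY F=GBGB D=OWYR B=GBGB
Query: D face = OWYR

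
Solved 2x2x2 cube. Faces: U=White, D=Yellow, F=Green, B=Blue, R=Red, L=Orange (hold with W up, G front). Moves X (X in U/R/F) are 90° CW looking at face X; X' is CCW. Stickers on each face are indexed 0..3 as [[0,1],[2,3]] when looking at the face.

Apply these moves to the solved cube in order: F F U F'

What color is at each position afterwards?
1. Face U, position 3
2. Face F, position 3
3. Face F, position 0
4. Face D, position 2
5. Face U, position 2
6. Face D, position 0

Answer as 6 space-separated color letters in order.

Answer: O G R Y B G

Derivation:
After move 1 (F): F=GGGG U=WWOO R=WRWR D=RRYY L=OYOY
After move 2 (F): F=GGGG U=WWYY R=OROR D=WWYY L=OROR
After move 3 (U): U=YWYW F=ORGG R=BBOR B=ORBB L=GGOR
After move 4 (F'): F=RGOG U=YWBO R=WBWR D=GRYY L=GWOY
Query 1: U[3] = O
Query 2: F[3] = G
Query 3: F[0] = R
Query 4: D[2] = Y
Query 5: U[2] = B
Query 6: D[0] = G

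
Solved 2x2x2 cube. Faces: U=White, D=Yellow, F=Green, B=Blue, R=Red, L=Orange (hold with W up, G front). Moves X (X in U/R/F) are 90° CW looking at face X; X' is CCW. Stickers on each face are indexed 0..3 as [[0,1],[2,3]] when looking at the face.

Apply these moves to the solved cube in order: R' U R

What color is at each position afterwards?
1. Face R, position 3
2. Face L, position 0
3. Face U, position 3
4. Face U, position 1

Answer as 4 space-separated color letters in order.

After move 1 (R'): R=RRRR U=WBWB F=GWGW D=YGYG B=YBYB
After move 2 (U): U=WWBB F=RRGW R=YBRR B=OOYB L=GWOO
After move 3 (R): R=RYRB U=WRBW F=RGGG D=YYYO B=BOWB
Query 1: R[3] = B
Query 2: L[0] = G
Query 3: U[3] = W
Query 4: U[1] = R

Answer: B G W R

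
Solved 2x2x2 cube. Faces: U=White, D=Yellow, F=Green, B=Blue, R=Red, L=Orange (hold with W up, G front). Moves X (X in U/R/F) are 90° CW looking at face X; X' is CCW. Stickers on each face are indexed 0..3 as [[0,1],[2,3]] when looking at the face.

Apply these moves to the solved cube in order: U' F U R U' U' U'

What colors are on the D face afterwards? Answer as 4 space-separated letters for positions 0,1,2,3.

Answer: R B Y B

Derivation:
After move 1 (U'): U=WWWW F=OOGG R=GGRR B=RRBB L=BBOO
After move 2 (F): F=GOGO U=WWOB R=WGWR D=RGYY L=BYOY
After move 3 (U): U=OWBW F=WGGO R=RRWR B=BYBB L=GOOY
After move 4 (R): R=WRRR U=OGBO F=WGGY D=RBYB B=WYWB
After move 5 (U'): U=GOOB F=GOGY R=WGRR B=WRWB L=WYOY
After move 6 (U'): U=OBGO F=WYGY R=GORR B=WGWB L=WROY
After move 7 (U'): U=BOOG F=WRGY R=WYRR B=GOWB L=WGOY
Query: D face = RBYB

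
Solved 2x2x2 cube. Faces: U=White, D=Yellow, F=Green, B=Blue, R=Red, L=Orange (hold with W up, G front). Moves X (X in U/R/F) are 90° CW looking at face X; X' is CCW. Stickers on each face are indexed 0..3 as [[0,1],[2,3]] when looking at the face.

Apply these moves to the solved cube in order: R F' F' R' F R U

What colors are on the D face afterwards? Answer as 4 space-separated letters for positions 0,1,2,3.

Answer: O W Y B

Derivation:
After move 1 (R): R=RRRR U=WGWG F=GYGY D=YBYB B=WBWB
After move 2 (F'): F=YYGG U=WGRR R=BRYR D=OOYB L=OGOW
After move 3 (F'): F=YGYG U=WGBY R=OROR D=GWYB L=OROR
After move 4 (R'): R=RROO U=WWBW F=YGYY D=GGYG B=BBWB
After move 5 (F): F=YYYG U=WWRR R=BRWO D=ORYG L=OGOG
After move 6 (R): R=WBOR U=WYRG F=YRYG D=OWYB B=RBWB
After move 7 (U): U=RWGY F=WBYG R=RBOR B=OGWB L=YROG
Query: D face = OWYB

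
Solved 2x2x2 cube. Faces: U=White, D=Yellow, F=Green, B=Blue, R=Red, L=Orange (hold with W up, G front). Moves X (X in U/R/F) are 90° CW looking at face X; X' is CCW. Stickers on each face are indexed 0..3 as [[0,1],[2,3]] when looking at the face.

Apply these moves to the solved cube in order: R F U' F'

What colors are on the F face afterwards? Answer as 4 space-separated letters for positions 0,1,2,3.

After move 1 (R): R=RRRR U=WGWG F=GYGY D=YBYB B=WBWB
After move 2 (F): F=GGYY U=WGOO R=WRGR D=RRYB L=OYOB
After move 3 (U'): U=GOWO F=OYYY R=GGGR B=WRWB L=WBOB
After move 4 (F'): F=YYOY U=GOGG R=RGRR D=BBYB L=WOOW
Query: F face = YYOY

Answer: Y Y O Y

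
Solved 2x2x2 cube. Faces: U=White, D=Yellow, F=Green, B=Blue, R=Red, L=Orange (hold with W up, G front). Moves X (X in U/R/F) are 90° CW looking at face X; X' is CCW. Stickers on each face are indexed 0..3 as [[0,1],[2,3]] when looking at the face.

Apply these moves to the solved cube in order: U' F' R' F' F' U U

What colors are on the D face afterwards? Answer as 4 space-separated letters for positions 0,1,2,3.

After move 1 (U'): U=WWWW F=OOGG R=GGRR B=RRBB L=BBOO
After move 2 (F'): F=OGOG U=WWGR R=YGYR D=BOYY L=BWOW
After move 3 (R'): R=GRYY U=WBGR F=OWOR D=BGYG B=YROB
After move 4 (F'): F=WROO U=WBGY R=GRBY D=WWYG L=BROG
After move 5 (F'): F=ROWO U=WBGB R=WRWY D=RGYG L=BYOG
After move 6 (U): U=GWBB F=WRWO R=YRWY B=BYOB L=ROOG
After move 7 (U): U=BGBW F=YRWO R=BYWY B=ROOB L=WROG
Query: D face = RGYG

Answer: R G Y G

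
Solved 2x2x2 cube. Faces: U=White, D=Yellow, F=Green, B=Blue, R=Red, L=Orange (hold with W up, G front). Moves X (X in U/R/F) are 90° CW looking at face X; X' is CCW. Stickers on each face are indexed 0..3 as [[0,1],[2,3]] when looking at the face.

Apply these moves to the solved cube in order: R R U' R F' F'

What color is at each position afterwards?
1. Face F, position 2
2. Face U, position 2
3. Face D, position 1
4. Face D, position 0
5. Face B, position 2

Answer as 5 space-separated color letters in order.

Answer: W G W B Y

Derivation:
After move 1 (R): R=RRRR U=WGWG F=GYGY D=YBYB B=WBWB
After move 2 (R): R=RRRR U=WYWY F=GBGB D=YWYW B=GBGB
After move 3 (U'): U=YYWW F=OOGB R=GBRR B=RRGB L=GBOO
After move 4 (R): R=RGRB U=YOWB F=OWGW D=YGYR B=WRYB
After move 5 (F'): F=WWOG U=YORR R=GGYB D=BOYR L=GBOW
After move 6 (F'): F=WGWO U=YOGY R=OGBB D=BWYR L=GROR
Query 1: F[2] = W
Query 2: U[2] = G
Query 3: D[1] = W
Query 4: D[0] = B
Query 5: B[2] = Y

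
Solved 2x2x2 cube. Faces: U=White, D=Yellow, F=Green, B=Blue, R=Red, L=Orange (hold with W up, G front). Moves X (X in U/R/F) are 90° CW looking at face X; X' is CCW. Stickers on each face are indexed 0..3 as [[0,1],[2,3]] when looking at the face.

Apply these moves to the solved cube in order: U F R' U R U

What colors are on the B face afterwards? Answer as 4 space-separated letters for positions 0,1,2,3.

Answer: G W W B

Derivation:
After move 1 (U): U=WWWW F=RRGG R=BBRR B=OOBB L=GGOO
After move 2 (F): F=GRGR U=WWOG R=WBWR D=RBYY L=GYOY
After move 3 (R'): R=BRWW U=WBOO F=GWGG D=RRYR B=YOBB
After move 4 (U): U=OWOB F=BRGG R=YOWW B=GYBB L=GWOY
After move 5 (R): R=WYWO U=OROG F=BRGR D=RBYG B=BYWB
After move 6 (U): U=OOGR F=WYGR R=BYWO B=GWWB L=BROY
Query: B face = GWWB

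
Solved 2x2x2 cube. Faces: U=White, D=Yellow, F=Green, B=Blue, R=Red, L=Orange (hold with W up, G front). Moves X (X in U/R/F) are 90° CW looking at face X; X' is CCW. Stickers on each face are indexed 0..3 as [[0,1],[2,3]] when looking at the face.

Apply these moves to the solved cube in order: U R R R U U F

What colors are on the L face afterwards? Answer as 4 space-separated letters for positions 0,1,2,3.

Answer: B Y O R

Derivation:
After move 1 (U): U=WWWW F=RRGG R=BBRR B=OOBB L=GGOO
After move 2 (R): R=RBRB U=WRWG F=RYGY D=YBYO B=WOWB
After move 3 (R): R=RRBB U=WYWY F=RBGO D=YWYW B=GORB
After move 4 (R): R=BRBR U=WBWO F=RWGW D=YRYG B=YOYB
After move 5 (U): U=WWOB F=BRGW R=YOBR B=GGYB L=RWOO
After move 6 (U): U=OWBW F=YOGW R=GGBR B=RWYB L=BROO
After move 7 (F): F=GYWO U=OWOR R=BGWR D=BGYG L=BYOR
Query: L face = BYOR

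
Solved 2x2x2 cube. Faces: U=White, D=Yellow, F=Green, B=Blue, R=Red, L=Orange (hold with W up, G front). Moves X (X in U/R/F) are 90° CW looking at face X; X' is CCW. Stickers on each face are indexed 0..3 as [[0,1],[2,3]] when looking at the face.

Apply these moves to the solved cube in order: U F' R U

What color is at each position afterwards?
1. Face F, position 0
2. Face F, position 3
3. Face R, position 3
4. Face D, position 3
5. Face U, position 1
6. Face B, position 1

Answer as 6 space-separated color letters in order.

After move 1 (U): U=WWWW F=RRGG R=BBRR B=OOBB L=GGOO
After move 2 (F'): F=RGRG U=WWBR R=YBYR D=GOYY L=GWOW
After move 3 (R): R=YYRB U=WGBG F=RORY D=GBYO B=ROWB
After move 4 (U): U=BWGG F=YYRY R=RORB B=GWWB L=ROOW
Query 1: F[0] = Y
Query 2: F[3] = Y
Query 3: R[3] = B
Query 4: D[3] = O
Query 5: U[1] = W
Query 6: B[1] = W

Answer: Y Y B O W W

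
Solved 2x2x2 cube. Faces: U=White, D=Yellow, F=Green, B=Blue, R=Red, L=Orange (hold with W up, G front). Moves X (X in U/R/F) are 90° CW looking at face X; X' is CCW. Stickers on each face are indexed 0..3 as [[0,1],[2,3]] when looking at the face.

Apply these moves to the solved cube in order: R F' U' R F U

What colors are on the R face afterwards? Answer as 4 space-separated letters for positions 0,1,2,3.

After move 1 (R): R=RRRR U=WGWG F=GYGY D=YBYB B=WBWB
After move 2 (F'): F=YYGG U=WGRR R=BRYR D=OOYB L=OGOW
After move 3 (U'): U=GRWR F=OGGG R=YYYR B=BRWB L=WBOW
After move 4 (R): R=YYRY U=GGWG F=OOGB D=OWYB B=RRRB
After move 5 (F): F=GOBO U=GGWB R=WYGY D=RYYB L=WOOW
After move 6 (U): U=WGBG F=WYBO R=RRGY B=WORB L=GOOW
Query: R face = RRGY

Answer: R R G Y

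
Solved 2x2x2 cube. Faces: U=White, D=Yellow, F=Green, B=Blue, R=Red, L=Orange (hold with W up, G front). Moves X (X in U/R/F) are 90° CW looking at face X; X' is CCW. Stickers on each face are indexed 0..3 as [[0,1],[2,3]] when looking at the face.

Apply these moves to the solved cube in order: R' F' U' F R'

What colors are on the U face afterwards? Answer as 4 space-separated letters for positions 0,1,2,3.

Answer: B Y W G

Derivation:
After move 1 (R'): R=RRRR U=WBWB F=GWGW D=YGYG B=YBYB
After move 2 (F'): F=WWGG U=WBRR R=GRYR D=OOYG L=OBOW
After move 3 (U'): U=BRWR F=OBGG R=WWYR B=GRYB L=YBOW
After move 4 (F): F=GOGB U=BRWB R=WWRR D=YWYG L=YOOO
After move 5 (R'): R=WRWR U=BYWG F=GRGB D=YOYB B=GRWB
Query: U face = BYWG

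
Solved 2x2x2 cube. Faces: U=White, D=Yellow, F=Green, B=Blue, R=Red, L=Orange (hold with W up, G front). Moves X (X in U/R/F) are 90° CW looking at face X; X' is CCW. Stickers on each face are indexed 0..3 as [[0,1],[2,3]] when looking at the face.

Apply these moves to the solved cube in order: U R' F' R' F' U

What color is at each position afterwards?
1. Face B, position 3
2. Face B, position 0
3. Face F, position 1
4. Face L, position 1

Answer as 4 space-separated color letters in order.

Answer: B G R B

Derivation:
After move 1 (U): U=WWWW F=RRGG R=BBRR B=OOBB L=GGOO
After move 2 (R'): R=BRBR U=WBWO F=RWGW D=YRYG B=YOYB
After move 3 (F'): F=WWRG U=WBBB R=RRYR D=GOYG L=GOOW
After move 4 (R'): R=RRRY U=WYBY F=WBRB D=GWYG B=GOOB
After move 5 (F'): F=BBWR U=WYRR R=WRGY D=OWYG L=GYOB
After move 6 (U): U=RWRY F=WRWR R=GOGY B=GYOB L=BBOB
Query 1: B[3] = B
Query 2: B[0] = G
Query 3: F[1] = R
Query 4: L[1] = B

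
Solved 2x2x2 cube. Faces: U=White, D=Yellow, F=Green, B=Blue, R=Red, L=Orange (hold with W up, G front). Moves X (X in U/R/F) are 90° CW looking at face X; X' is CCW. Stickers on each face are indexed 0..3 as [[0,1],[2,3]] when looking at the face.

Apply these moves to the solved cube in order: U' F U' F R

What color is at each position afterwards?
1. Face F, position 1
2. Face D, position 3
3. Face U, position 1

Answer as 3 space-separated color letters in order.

After move 1 (U'): U=WWWW F=OOGG R=GGRR B=RRBB L=BBOO
After move 2 (F): F=GOGO U=WWOB R=WGWR D=RGYY L=BYOY
After move 3 (U'): U=WBWO F=BYGO R=GOWR B=WGBB L=RROY
After move 4 (F): F=GBOY U=WBYR R=WOOR D=WGYY L=RROG
After move 5 (R): R=OWRO U=WBYY F=GGOY D=WBYW B=RGBB
Query 1: F[1] = G
Query 2: D[3] = W
Query 3: U[1] = B

Answer: G W B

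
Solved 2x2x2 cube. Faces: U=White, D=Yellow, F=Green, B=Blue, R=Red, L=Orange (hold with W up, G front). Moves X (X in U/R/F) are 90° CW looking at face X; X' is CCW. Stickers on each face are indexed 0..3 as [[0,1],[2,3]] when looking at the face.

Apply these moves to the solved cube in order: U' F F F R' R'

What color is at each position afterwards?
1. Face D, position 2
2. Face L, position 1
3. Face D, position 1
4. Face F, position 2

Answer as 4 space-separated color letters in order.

Answer: Y W W O

Derivation:
After move 1 (U'): U=WWWW F=OOGG R=GGRR B=RRBB L=BBOO
After move 2 (F): F=GOGO U=WWOB R=WGWR D=RGYY L=BYOY
After move 3 (F): F=GGOO U=WWYY R=OGBR D=WWYY L=BROG
After move 4 (F): F=OGOG U=WWGR R=YGYR D=BOYY L=BWOW
After move 5 (R'): R=GRYY U=WBGR F=OWOR D=BGYG B=YROB
After move 6 (R'): R=RYGY U=WOGY F=OBOR D=BWYR B=GRGB
Query 1: D[2] = Y
Query 2: L[1] = W
Query 3: D[1] = W
Query 4: F[2] = O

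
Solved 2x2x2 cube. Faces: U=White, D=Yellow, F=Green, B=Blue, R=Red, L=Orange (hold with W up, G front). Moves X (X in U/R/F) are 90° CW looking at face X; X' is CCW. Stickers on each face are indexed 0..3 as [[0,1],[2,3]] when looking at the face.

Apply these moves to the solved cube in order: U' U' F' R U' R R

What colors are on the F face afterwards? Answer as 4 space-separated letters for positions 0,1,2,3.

Answer: R W B Y

Derivation:
After move 1 (U'): U=WWWW F=OOGG R=GGRR B=RRBB L=BBOO
After move 2 (U'): U=WWWW F=BBGG R=OORR B=GGBB L=RROO
After move 3 (F'): F=BGBG U=WWOR R=YOYR D=ROYY L=RWOW
After move 4 (R): R=YYRO U=WGOG F=BOBY D=RBYG B=RGWB
After move 5 (U'): U=GGWO F=RWBY R=BORO B=YYWB L=RGOW
After move 6 (R): R=RBOO U=GWWY F=RBBG D=RWYY B=OYGB
After move 7 (R): R=OROB U=GBWG F=RWBY D=RGYO B=YYWB
Query: F face = RWBY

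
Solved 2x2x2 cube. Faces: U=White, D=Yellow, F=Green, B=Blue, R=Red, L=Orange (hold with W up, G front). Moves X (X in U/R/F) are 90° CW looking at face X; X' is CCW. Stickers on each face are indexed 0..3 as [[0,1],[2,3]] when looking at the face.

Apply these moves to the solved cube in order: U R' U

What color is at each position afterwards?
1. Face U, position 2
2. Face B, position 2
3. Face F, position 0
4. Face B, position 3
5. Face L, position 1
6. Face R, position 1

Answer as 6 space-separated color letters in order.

After move 1 (U): U=WWWW F=RRGG R=BBRR B=OOBB L=GGOO
After move 2 (R'): R=BRBR U=WBWO F=RWGW D=YRYG B=YOYB
After move 3 (U): U=WWOB F=BRGW R=YOBR B=GGYB L=RWOO
Query 1: U[2] = O
Query 2: B[2] = Y
Query 3: F[0] = B
Query 4: B[3] = B
Query 5: L[1] = W
Query 6: R[1] = O

Answer: O Y B B W O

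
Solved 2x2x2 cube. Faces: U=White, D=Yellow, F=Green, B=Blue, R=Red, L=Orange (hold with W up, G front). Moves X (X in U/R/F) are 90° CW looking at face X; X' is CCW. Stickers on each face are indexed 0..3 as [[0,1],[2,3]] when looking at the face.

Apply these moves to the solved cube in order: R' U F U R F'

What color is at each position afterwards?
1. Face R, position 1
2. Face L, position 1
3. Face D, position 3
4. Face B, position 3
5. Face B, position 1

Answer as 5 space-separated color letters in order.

After move 1 (R'): R=RRRR U=WBWB F=GWGW D=YGYG B=YBYB
After move 2 (U): U=WWBB F=RRGW R=YBRR B=OOYB L=GWOO
After move 3 (F): F=GRWR U=WWOW R=BBBR D=RYYG L=GYOG
After move 4 (U): U=OWWW F=BBWR R=OOBR B=GYYB L=GROG
After move 5 (R): R=BORO U=OBWR F=BYWG D=RYYG B=WYWB
After move 6 (F'): F=YGBW U=OBBR R=YORO D=RGYG L=GROW
Query 1: R[1] = O
Query 2: L[1] = R
Query 3: D[3] = G
Query 4: B[3] = B
Query 5: B[1] = Y

Answer: O R G B Y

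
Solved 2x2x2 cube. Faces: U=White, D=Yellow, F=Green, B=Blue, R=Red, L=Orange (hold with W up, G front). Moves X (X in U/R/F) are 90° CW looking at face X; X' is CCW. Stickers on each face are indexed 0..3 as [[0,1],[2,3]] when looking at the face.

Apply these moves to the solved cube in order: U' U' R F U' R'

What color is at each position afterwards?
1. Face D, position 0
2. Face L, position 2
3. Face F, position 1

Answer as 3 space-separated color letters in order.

After move 1 (U'): U=WWWW F=OOGG R=GGRR B=RRBB L=BBOO
After move 2 (U'): U=WWWW F=BBGG R=OORR B=GGBB L=RROO
After move 3 (R): R=RORO U=WBWG F=BYGY D=YBYG B=WGWB
After move 4 (F): F=GBYY U=WBOR R=WOGO D=RRYG L=RYOB
After move 5 (U'): U=BRWO F=RYYY R=GBGO B=WOWB L=WGOB
After move 6 (R'): R=BOGG U=BWWW F=RRYO D=RYYY B=GORB
Query 1: D[0] = R
Query 2: L[2] = O
Query 3: F[1] = R

Answer: R O R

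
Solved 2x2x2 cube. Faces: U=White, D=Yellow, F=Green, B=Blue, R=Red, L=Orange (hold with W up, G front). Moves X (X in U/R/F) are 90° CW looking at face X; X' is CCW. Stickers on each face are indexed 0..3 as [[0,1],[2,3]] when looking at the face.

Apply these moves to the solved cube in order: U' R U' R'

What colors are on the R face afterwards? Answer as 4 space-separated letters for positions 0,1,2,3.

After move 1 (U'): U=WWWW F=OOGG R=GGRR B=RRBB L=BBOO
After move 2 (R): R=RGRG U=WOWG F=OYGY D=YBYR B=WRWB
After move 3 (U'): U=OGWW F=BBGY R=OYRG B=RGWB L=WROO
After move 4 (R'): R=YGOR U=OWWR F=BGGW D=YBYY B=RGBB
Query: R face = YGOR

Answer: Y G O R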